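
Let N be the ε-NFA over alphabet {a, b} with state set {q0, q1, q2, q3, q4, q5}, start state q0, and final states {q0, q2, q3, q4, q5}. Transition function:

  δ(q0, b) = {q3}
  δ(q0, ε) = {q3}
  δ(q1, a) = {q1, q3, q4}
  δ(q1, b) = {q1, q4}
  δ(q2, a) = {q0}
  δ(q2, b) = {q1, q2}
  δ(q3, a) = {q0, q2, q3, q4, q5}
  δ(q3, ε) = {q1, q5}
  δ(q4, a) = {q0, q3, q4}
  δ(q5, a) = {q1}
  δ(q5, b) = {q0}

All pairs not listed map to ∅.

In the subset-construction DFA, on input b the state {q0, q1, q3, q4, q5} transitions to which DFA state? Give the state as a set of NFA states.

{q0, q1, q3, q4, q5}

δ(q0,b) = {q3}; δ(q1,b) = {q1, q4}; δ(q3,b) = ∅; δ(q4,b) = ∅; δ(q5,b) = {q0}.
Union: {q0, q1, q3, q4}.
ε-closure gives {q0, q1, q3, q4, q5}.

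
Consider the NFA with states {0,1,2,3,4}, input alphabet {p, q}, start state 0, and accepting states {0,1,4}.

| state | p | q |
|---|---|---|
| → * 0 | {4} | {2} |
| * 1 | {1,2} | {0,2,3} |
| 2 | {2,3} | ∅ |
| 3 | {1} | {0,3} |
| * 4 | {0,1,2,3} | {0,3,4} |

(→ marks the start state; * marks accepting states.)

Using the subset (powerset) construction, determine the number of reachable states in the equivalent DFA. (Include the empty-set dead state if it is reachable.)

14

Start state of the DFA: {0}.
{0} --p--> {4}  [new]
{0} --q--> {2}  [new]
{4} --p--> {0,1,2,3}  [new]
{4} --q--> {0,3,4}  [new]
{2} --p--> {2,3}  [new]
{2} --q--> ∅  [new]
{0,1,2,3} --p--> {1,2,3,4}  [new]
{0,1,2,3} --q--> {0,2,3}  [new]
{0,3,4} --p--> {0,1,2,3,4}  [new]
{0,3,4} --q--> {0,2,3,4}  [new]
{2,3} --p--> {1,2,3}  [new]
{2,3} --q--> {0,3}  [new]
∅ --p--> ∅  [seen]
∅ --q--> ∅  [seen]
{1,2,3,4} --p--> {0,1,2,3}  [seen]
{1,2,3,4} --q--> {0,2,3,4}  [seen]
{0,2,3} --p--> {1,2,3,4}  [seen]
{0,2,3} --q--> {0,2,3}  [seen]
{0,1,2,3,4} --p--> {0,1,2,3,4}  [seen]
{0,1,2,3,4} --q--> {0,2,3,4}  [seen]
{0,2,3,4} --p--> {0,1,2,3,4}  [seen]
{0,2,3,4} --q--> {0,2,3,4}  [seen]
{1,2,3} --p--> {1,2,3}  [seen]
{1,2,3} --q--> {0,2,3}  [seen]
{0,3} --p--> {1,4}  [new]
{0,3} --q--> {0,2,3}  [seen]
{1,4} --p--> {0,1,2,3}  [seen]
{1,4} --q--> {0,2,3,4}  [seen]
Reachable DFA states: {0}, {4}, {2}, {0,1,2,3}, {0,3,4}, {2,3}, ∅, {1,2,3,4}, {0,2,3}, {0,1,2,3,4}, {0,2,3,4}, {1,2,3}, {0,3}, {1,4}.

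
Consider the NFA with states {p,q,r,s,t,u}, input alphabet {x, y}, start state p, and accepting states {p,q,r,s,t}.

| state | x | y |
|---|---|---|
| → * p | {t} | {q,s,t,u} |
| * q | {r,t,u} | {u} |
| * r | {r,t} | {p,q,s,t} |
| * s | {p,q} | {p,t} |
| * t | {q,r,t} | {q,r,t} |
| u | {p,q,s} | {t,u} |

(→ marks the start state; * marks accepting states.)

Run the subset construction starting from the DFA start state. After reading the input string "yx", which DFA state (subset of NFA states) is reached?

{p,q,r,s,t,u}

Start: {p}.
δ(p,y) = {q,s,t,u}.
Union: {q,s,t,u}.
After y: {q,s,t,u}.
δ(q,x) = {r,t,u}; δ(s,x) = {p,q}; δ(t,x) = {q,r,t}; δ(u,x) = {p,q,s}.
Union: {p,q,r,s,t,u}.
After x: {p,q,r,s,t,u}.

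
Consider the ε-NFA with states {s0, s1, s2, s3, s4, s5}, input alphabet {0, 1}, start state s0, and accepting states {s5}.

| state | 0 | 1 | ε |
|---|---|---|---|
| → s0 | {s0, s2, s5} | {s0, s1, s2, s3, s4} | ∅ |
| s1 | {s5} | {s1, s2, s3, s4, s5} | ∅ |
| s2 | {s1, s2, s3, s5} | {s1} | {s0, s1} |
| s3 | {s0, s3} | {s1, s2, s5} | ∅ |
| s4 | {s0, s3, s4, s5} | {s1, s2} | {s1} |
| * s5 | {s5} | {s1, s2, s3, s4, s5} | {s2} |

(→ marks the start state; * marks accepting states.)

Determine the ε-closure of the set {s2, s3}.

{s0, s1, s2, s3}

Begin with {s2, s3}.
s2 →ε {s0, s1}; add s0, s1.
ε-closure = {s0, s1, s2, s3}.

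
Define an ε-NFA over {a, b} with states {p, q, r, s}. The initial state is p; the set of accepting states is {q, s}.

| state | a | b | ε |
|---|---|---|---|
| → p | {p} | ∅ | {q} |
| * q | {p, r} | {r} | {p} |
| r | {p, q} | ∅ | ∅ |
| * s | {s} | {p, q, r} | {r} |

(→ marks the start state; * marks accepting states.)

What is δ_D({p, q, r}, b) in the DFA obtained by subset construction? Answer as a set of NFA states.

δ(p,b) = ∅; δ(q,b) = {r}; δ(r,b) = ∅.
Union: {r}.

{r}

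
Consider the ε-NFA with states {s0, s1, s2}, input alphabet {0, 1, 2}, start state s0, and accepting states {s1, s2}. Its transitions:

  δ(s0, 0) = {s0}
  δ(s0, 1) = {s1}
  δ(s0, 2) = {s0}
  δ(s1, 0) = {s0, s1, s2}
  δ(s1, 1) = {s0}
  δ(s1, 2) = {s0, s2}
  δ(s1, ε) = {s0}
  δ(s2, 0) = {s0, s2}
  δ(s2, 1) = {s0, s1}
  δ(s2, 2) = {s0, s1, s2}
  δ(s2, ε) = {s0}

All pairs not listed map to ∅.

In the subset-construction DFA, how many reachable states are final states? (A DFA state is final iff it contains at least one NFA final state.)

Start state of the DFA: {s0} (ε-closure of the NFA start).
{s0} --0--> {s0}  [seen]
{s0} --1--> {s0, s1}  [new]
{s0} --2--> {s0}  [seen]
{s0, s1} --0--> {s0, s1, s2}  [new]
{s0, s1} --1--> {s0, s1}  [seen]
{s0, s1} --2--> {s0, s2}  [new]
{s0, s1, s2} --0--> {s0, s1, s2}  [seen]
{s0, s1, s2} --1--> {s0, s1}  [seen]
{s0, s1, s2} --2--> {s0, s1, s2}  [seen]
{s0, s2} --0--> {s0, s2}  [seen]
{s0, s2} --1--> {s0, s1}  [seen]
{s0, s2} --2--> {s0, s1, s2}  [seen]
Reachable DFA states: {s0}, {s0, s1}, {s0, s1, s2}, {s0, s2}.
Accepting DFA states (contain an NFA accepting state): {s0, s1}, {s0, s1, s2}, {s0, s2}.

3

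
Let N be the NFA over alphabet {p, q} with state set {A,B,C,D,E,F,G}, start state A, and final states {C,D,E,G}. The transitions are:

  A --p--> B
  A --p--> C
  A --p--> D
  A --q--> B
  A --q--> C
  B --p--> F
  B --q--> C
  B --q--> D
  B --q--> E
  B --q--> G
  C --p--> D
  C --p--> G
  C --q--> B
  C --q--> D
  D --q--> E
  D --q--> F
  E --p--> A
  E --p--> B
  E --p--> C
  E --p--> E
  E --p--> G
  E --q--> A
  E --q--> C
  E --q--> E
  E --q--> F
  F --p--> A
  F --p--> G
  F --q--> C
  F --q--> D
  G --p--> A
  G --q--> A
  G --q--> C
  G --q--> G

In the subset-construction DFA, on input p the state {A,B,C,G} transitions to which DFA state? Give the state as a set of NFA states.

δ(A,p) = {B,C,D}; δ(B,p) = {F}; δ(C,p) = {D,G}; δ(G,p) = {A}.
Union: {A,B,C,D,F,G}.

{A,B,C,D,F,G}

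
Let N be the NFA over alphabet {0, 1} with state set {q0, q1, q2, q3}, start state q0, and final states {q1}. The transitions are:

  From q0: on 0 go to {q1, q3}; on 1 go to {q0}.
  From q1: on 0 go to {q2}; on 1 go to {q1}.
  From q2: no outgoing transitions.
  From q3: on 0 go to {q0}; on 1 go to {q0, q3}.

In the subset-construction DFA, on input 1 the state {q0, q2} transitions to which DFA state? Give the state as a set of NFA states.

δ(q0,1) = {q0}; δ(q2,1) = ∅.
Union: {q0}.

{q0}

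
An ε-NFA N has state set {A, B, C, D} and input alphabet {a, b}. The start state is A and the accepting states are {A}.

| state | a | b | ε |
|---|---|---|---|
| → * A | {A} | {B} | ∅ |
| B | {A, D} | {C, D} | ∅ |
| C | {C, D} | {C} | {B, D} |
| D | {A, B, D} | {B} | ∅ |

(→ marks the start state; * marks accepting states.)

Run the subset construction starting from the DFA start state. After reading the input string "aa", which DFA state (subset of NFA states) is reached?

{A}

Start: {A}.
δ(A,a) = {A}.
Union: {A}.
After a: {A}.
δ(A,a) = {A}.
Union: {A}.
After a: {A}.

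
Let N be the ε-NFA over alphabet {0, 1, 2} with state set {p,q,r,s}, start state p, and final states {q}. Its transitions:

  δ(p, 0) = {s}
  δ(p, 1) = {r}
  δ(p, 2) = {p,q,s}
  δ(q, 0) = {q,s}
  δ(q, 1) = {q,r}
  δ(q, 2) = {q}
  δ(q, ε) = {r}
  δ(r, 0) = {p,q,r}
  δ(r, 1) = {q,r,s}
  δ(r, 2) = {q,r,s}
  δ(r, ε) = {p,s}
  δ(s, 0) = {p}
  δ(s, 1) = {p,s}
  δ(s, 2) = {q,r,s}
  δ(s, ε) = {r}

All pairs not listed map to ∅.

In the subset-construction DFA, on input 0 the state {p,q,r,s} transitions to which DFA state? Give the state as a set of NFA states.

{p,q,r,s}

δ(p,0) = {s}; δ(q,0) = {q,s}; δ(r,0) = {p,q,r}; δ(s,0) = {p}.
Union: {p,q,r,s}.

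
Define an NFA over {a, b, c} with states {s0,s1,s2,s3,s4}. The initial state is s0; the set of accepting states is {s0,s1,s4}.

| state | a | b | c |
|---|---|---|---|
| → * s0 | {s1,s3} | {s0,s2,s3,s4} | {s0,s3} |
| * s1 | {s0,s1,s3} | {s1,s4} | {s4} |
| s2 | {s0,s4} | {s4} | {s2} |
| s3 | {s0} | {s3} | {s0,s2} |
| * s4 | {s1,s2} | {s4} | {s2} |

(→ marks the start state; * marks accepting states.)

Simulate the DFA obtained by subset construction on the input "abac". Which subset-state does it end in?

Start: {s0}.
δ(s0,a) = {s1,s3}.
Union: {s1,s3}.
After a: {s1,s3}.
δ(s1,b) = {s1,s4}; δ(s3,b) = {s3}.
Union: {s1,s3,s4}.
After b: {s1,s3,s4}.
δ(s1,a) = {s0,s1,s3}; δ(s3,a) = {s0}; δ(s4,a) = {s1,s2}.
Union: {s0,s1,s2,s3}.
After a: {s0,s1,s2,s3}.
δ(s0,c) = {s0,s3}; δ(s1,c) = {s4}; δ(s2,c) = {s2}; δ(s3,c) = {s0,s2}.
Union: {s0,s2,s3,s4}.
After c: {s0,s2,s3,s4}.

{s0,s2,s3,s4}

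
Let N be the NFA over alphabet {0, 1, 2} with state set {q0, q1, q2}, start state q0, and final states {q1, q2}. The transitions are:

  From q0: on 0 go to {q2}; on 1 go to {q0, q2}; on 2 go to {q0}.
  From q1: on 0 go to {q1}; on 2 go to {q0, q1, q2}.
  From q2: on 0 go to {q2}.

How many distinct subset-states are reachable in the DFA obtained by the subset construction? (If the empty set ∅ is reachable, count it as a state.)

4

Start state of the DFA: {q0}.
{q0} --0--> {q2}  [new]
{q0} --1--> {q0, q2}  [new]
{q0} --2--> {q0}  [seen]
{q2} --0--> {q2}  [seen]
{q2} --1--> ∅  [new]
{q2} --2--> ∅  [seen]
{q0, q2} --0--> {q2}  [seen]
{q0, q2} --1--> {q0, q2}  [seen]
{q0, q2} --2--> {q0}  [seen]
∅ --0--> ∅  [seen]
∅ --1--> ∅  [seen]
∅ --2--> ∅  [seen]
Reachable DFA states: {q0}, {q2}, {q0, q2}, ∅.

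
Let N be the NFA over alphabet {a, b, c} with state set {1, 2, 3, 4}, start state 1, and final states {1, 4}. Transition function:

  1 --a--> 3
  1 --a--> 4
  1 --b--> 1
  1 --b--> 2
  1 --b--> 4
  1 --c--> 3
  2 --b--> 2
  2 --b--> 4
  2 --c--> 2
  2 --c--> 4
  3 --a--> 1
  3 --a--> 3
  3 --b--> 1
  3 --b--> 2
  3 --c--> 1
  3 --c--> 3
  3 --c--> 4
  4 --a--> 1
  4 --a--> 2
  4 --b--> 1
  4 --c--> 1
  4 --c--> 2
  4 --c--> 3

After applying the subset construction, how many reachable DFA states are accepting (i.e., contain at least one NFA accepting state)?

9

Start state of the DFA: {1}.
{1} --a--> {3, 4}  [new]
{1} --b--> {1, 2, 4}  [new]
{1} --c--> {3}  [new]
{3, 4} --a--> {1, 2, 3}  [new]
{3, 4} --b--> {1, 2}  [new]
{3, 4} --c--> {1, 2, 3, 4}  [new]
{1, 2, 4} --a--> {1, 2, 3, 4}  [seen]
{1, 2, 4} --b--> {1, 2, 4}  [seen]
{1, 2, 4} --c--> {1, 2, 3, 4}  [seen]
{3} --a--> {1, 3}  [new]
{3} --b--> {1, 2}  [seen]
{3} --c--> {1, 3, 4}  [new]
{1, 2, 3} --a--> {1, 3, 4}  [seen]
{1, 2, 3} --b--> {1, 2, 4}  [seen]
{1, 2, 3} --c--> {1, 2, 3, 4}  [seen]
{1, 2} --a--> {3, 4}  [seen]
{1, 2} --b--> {1, 2, 4}  [seen]
{1, 2} --c--> {2, 3, 4}  [new]
{1, 2, 3, 4} --a--> {1, 2, 3, 4}  [seen]
{1, 2, 3, 4} --b--> {1, 2, 4}  [seen]
{1, 2, 3, 4} --c--> {1, 2, 3, 4}  [seen]
{1, 3} --a--> {1, 3, 4}  [seen]
{1, 3} --b--> {1, 2, 4}  [seen]
{1, 3} --c--> {1, 3, 4}  [seen]
{1, 3, 4} --a--> {1, 2, 3, 4}  [seen]
{1, 3, 4} --b--> {1, 2, 4}  [seen]
{1, 3, 4} --c--> {1, 2, 3, 4}  [seen]
{2, 3, 4} --a--> {1, 2, 3}  [seen]
{2, 3, 4} --b--> {1, 2, 4}  [seen]
{2, 3, 4} --c--> {1, 2, 3, 4}  [seen]
Reachable DFA states: {1}, {3, 4}, {1, 2, 4}, {3}, {1, 2, 3}, {1, 2}, {1, 2, 3, 4}, {1, 3}, {1, 3, 4}, {2, 3, 4}.
Accepting DFA states (contain an NFA accepting state): {1}, {3, 4}, {1, 2, 4}, {1, 2, 3}, {1, 2}, {1, 2, 3, 4}, {1, 3}, {1, 3, 4}, {2, 3, 4}.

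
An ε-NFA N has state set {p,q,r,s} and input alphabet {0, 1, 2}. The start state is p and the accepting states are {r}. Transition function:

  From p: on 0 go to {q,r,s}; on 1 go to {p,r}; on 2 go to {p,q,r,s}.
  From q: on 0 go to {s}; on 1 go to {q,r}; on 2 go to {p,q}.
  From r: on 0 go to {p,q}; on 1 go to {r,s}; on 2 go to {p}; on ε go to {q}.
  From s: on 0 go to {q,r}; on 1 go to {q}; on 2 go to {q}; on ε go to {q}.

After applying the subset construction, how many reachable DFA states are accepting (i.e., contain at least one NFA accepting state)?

Start state of the DFA: {p} (ε-closure of the NFA start).
{p} --0--> {q,r,s}  [new]
{p} --1--> {p,q,r}  [new]
{p} --2--> {p,q,r,s}  [new]
{q,r,s} --0--> {p,q,r,s}  [seen]
{q,r,s} --1--> {q,r,s}  [seen]
{q,r,s} --2--> {p,q}  [new]
{p,q,r} --0--> {p,q,r,s}  [seen]
{p,q,r} --1--> {p,q,r,s}  [seen]
{p,q,r} --2--> {p,q,r,s}  [seen]
{p,q,r,s} --0--> {p,q,r,s}  [seen]
{p,q,r,s} --1--> {p,q,r,s}  [seen]
{p,q,r,s} --2--> {p,q,r,s}  [seen]
{p,q} --0--> {q,r,s}  [seen]
{p,q} --1--> {p,q,r}  [seen]
{p,q} --2--> {p,q,r,s}  [seen]
Reachable DFA states: {p}, {q,r,s}, {p,q,r}, {p,q,r,s}, {p,q}.
Accepting DFA states (contain an NFA accepting state): {q,r,s}, {p,q,r}, {p,q,r,s}.

3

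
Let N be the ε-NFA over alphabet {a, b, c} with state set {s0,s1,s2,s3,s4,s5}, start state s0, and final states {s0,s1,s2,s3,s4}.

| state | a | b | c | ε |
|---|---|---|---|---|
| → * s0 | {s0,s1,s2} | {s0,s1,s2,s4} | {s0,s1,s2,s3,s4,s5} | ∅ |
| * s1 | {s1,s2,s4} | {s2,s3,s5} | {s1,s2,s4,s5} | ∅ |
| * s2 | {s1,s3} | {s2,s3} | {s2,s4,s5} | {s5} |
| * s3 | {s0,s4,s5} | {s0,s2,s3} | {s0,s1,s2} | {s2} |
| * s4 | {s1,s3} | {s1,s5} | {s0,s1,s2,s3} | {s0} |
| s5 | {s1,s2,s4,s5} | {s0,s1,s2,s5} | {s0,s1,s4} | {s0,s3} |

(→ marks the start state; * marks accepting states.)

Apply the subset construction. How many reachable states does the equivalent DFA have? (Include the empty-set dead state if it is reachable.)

3

Start state of the DFA: {s0} (ε-closure of the NFA start).
{s0} --a--> {s0,s1,s2,s3,s5}  [new]
{s0} --b--> {s0,s1,s2,s3,s4,s5}  [new]
{s0} --c--> {s0,s1,s2,s3,s4,s5}  [seen]
{s0,s1,s2,s3,s5} --a--> {s0,s1,s2,s3,s4,s5}  [seen]
{s0,s1,s2,s3,s5} --b--> {s0,s1,s2,s3,s4,s5}  [seen]
{s0,s1,s2,s3,s5} --c--> {s0,s1,s2,s3,s4,s5}  [seen]
{s0,s1,s2,s3,s4,s5} --a--> {s0,s1,s2,s3,s4,s5}  [seen]
{s0,s1,s2,s3,s4,s5} --b--> {s0,s1,s2,s3,s4,s5}  [seen]
{s0,s1,s2,s3,s4,s5} --c--> {s0,s1,s2,s3,s4,s5}  [seen]
Reachable DFA states: {s0}, {s0,s1,s2,s3,s5}, {s0,s1,s2,s3,s4,s5}.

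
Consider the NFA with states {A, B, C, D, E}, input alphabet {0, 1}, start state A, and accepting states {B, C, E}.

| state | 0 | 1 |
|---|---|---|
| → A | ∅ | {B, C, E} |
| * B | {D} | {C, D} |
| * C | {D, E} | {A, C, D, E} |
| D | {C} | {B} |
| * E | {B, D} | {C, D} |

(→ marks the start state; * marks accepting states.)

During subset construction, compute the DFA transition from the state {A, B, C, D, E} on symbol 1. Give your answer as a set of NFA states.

{A, B, C, D, E}

δ(A,1) = {B, C, E}; δ(B,1) = {C, D}; δ(C,1) = {A, C, D, E}; δ(D,1) = {B}; δ(E,1) = {C, D}.
Union: {A, B, C, D, E}.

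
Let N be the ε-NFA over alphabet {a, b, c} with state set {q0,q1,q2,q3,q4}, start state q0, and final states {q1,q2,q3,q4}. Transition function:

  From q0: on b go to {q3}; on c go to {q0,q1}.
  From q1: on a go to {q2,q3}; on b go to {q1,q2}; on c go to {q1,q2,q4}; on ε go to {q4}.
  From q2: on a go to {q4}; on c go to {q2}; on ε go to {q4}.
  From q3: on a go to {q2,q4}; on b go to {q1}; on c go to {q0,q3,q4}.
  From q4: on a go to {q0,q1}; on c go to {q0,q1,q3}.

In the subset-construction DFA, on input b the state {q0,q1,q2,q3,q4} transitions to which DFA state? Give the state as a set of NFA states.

{q1,q2,q3,q4}

δ(q0,b) = {q3}; δ(q1,b) = {q1,q2}; δ(q2,b) = ∅; δ(q3,b) = {q1}; δ(q4,b) = ∅.
Union: {q1,q2,q3}.
ε-closure gives {q1,q2,q3,q4}.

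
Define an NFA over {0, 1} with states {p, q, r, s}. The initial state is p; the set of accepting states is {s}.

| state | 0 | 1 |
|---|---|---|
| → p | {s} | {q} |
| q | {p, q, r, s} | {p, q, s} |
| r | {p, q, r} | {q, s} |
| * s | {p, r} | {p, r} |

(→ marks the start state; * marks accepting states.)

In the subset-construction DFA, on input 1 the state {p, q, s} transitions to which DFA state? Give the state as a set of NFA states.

{p, q, r, s}

δ(p,1) = {q}; δ(q,1) = {p, q, s}; δ(s,1) = {p, r}.
Union: {p, q, r, s}.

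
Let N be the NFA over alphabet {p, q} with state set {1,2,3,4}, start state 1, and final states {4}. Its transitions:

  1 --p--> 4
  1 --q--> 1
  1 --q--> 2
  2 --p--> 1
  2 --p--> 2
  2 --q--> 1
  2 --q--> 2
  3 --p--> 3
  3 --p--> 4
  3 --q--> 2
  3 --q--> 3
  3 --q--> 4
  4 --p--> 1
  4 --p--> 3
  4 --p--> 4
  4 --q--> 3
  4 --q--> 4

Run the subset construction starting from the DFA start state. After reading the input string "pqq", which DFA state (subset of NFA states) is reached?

Start: {1}.
δ(1,p) = {4}.
Union: {4}.
After p: {4}.
δ(4,q) = {3,4}.
Union: {3,4}.
After q: {3,4}.
δ(3,q) = {2,3,4}; δ(4,q) = {3,4}.
Union: {2,3,4}.
After q: {2,3,4}.

{2,3,4}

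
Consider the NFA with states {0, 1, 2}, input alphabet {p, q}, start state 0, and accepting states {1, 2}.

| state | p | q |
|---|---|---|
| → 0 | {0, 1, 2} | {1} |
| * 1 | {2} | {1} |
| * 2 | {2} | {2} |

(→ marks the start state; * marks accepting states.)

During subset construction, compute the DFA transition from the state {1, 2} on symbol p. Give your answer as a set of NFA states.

δ(1,p) = {2}; δ(2,p) = {2}.
Union: {2}.

{2}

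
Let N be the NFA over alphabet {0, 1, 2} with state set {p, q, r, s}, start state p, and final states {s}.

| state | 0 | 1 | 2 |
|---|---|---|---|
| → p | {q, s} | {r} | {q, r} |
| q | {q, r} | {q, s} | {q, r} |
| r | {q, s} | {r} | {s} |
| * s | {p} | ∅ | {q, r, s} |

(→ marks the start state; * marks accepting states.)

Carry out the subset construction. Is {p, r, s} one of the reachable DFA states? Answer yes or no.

Start state of the DFA: {p}.
{p} --0--> {q, s}  [new]
{p} --1--> {r}  [new]
{p} --2--> {q, r}  [new]
{q, s} --0--> {p, q, r}  [new]
{q, s} --1--> {q, s}  [seen]
{q, s} --2--> {q, r, s}  [new]
{r} --0--> {q, s}  [seen]
{r} --1--> {r}  [seen]
{r} --2--> {s}  [new]
{q, r} --0--> {q, r, s}  [seen]
{q, r} --1--> {q, r, s}  [seen]
{q, r} --2--> {q, r, s}  [seen]
{p, q, r} --0--> {q, r, s}  [seen]
{p, q, r} --1--> {q, r, s}  [seen]
{p, q, r} --2--> {q, r, s}  [seen]
{q, r, s} --0--> {p, q, r, s}  [new]
{q, r, s} --1--> {q, r, s}  [seen]
{q, r, s} --2--> {q, r, s}  [seen]
{s} --0--> {p}  [seen]
{s} --1--> ∅  [new]
{s} --2--> {q, r, s}  [seen]
{p, q, r, s} --0--> {p, q, r, s}  [seen]
{p, q, r, s} --1--> {q, r, s}  [seen]
{p, q, r, s} --2--> {q, r, s}  [seen]
∅ --0--> ∅  [seen]
∅ --1--> ∅  [seen]
∅ --2--> ∅  [seen]
Reachable DFA states: {p}, {q, s}, {r}, {q, r}, {p, q, r}, {q, r, s}, {s}, {p, q, r, s}, ∅.
{p, r, s} is not among them.

no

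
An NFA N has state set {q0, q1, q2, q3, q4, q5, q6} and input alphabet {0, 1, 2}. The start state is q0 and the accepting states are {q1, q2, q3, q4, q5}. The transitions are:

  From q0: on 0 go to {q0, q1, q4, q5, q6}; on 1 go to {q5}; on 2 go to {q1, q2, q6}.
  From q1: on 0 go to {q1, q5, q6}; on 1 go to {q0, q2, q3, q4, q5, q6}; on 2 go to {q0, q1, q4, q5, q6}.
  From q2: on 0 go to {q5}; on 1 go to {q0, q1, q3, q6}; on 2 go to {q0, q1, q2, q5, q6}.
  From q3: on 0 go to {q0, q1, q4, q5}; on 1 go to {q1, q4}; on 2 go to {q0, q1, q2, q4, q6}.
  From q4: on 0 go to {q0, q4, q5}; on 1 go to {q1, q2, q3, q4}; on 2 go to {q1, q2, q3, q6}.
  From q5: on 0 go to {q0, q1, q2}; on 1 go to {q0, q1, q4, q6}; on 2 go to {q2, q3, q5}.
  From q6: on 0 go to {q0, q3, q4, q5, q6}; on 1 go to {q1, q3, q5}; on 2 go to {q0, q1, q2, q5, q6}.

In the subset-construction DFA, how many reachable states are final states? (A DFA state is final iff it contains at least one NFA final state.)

Start state of the DFA: {q0}.
{q0} --0--> {q0, q1, q4, q5, q6}  [new]
{q0} --1--> {q5}  [new]
{q0} --2--> {q1, q2, q6}  [new]
{q0, q1, q4, q5, q6} --0--> {q0, q1, q2, q3, q4, q5, q6}  [new]
{q0, q1, q4, q5, q6} --1--> {q0, q1, q2, q3, q4, q5, q6}  [seen]
{q0, q1, q4, q5, q6} --2--> {q0, q1, q2, q3, q4, q5, q6}  [seen]
{q5} --0--> {q0, q1, q2}  [new]
{q5} --1--> {q0, q1, q4, q6}  [new]
{q5} --2--> {q2, q3, q5}  [new]
{q1, q2, q6} --0--> {q0, q1, q3, q4, q5, q6}  [new]
{q1, q2, q6} --1--> {q0, q1, q2, q3, q4, q5, q6}  [seen]
{q1, q2, q6} --2--> {q0, q1, q2, q4, q5, q6}  [new]
{q0, q1, q2, q3, q4, q5, q6} --0--> {q0, q1, q2, q3, q4, q5, q6}  [seen]
{q0, q1, q2, q3, q4, q5, q6} --1--> {q0, q1, q2, q3, q4, q5, q6}  [seen]
{q0, q1, q2, q3, q4, q5, q6} --2--> {q0, q1, q2, q3, q4, q5, q6}  [seen]
{q0, q1, q2} --0--> {q0, q1, q4, q5, q6}  [seen]
{q0, q1, q2} --1--> {q0, q1, q2, q3, q4, q5, q6}  [seen]
{q0, q1, q2} --2--> {q0, q1, q2, q4, q5, q6}  [seen]
{q0, q1, q4, q6} --0--> {q0, q1, q3, q4, q5, q6}  [seen]
{q0, q1, q4, q6} --1--> {q0, q1, q2, q3, q4, q5, q6}  [seen]
{q0, q1, q4, q6} --2--> {q0, q1, q2, q3, q4, q5, q6}  [seen]
{q2, q3, q5} --0--> {q0, q1, q2, q4, q5}  [new]
{q2, q3, q5} --1--> {q0, q1, q3, q4, q6}  [new]
{q2, q3, q5} --2--> {q0, q1, q2, q3, q4, q5, q6}  [seen]
{q0, q1, q3, q4, q5, q6} --0--> {q0, q1, q2, q3, q4, q5, q6}  [seen]
{q0, q1, q3, q4, q5, q6} --1--> {q0, q1, q2, q3, q4, q5, q6}  [seen]
{q0, q1, q3, q4, q5, q6} --2--> {q0, q1, q2, q3, q4, q5, q6}  [seen]
{q0, q1, q2, q4, q5, q6} --0--> {q0, q1, q2, q3, q4, q5, q6}  [seen]
{q0, q1, q2, q4, q5, q6} --1--> {q0, q1, q2, q3, q4, q5, q6}  [seen]
{q0, q1, q2, q4, q5, q6} --2--> {q0, q1, q2, q3, q4, q5, q6}  [seen]
{q0, q1, q2, q4, q5} --0--> {q0, q1, q2, q4, q5, q6}  [seen]
{q0, q1, q2, q4, q5} --1--> {q0, q1, q2, q3, q4, q5, q6}  [seen]
{q0, q1, q2, q4, q5} --2--> {q0, q1, q2, q3, q4, q5, q6}  [seen]
{q0, q1, q3, q4, q6} --0--> {q0, q1, q3, q4, q5, q6}  [seen]
{q0, q1, q3, q4, q6} --1--> {q0, q1, q2, q3, q4, q5, q6}  [seen]
{q0, q1, q3, q4, q6} --2--> {q0, q1, q2, q3, q4, q5, q6}  [seen]
Reachable DFA states: {q0}, {q0, q1, q4, q5, q6}, {q5}, {q1, q2, q6}, {q0, q1, q2, q3, q4, q5, q6}, {q0, q1, q2}, {q0, q1, q4, q6}, {q2, q3, q5}, {q0, q1, q3, q4, q5, q6}, {q0, q1, q2, q4, q5, q6}, {q0, q1, q2, q4, q5}, {q0, q1, q3, q4, q6}.
Accepting DFA states (contain an NFA accepting state): {q0, q1, q4, q5, q6}, {q5}, {q1, q2, q6}, {q0, q1, q2, q3, q4, q5, q6}, {q0, q1, q2}, {q0, q1, q4, q6}, {q2, q3, q5}, {q0, q1, q3, q4, q5, q6}, {q0, q1, q2, q4, q5, q6}, {q0, q1, q2, q4, q5}, {q0, q1, q3, q4, q6}.

11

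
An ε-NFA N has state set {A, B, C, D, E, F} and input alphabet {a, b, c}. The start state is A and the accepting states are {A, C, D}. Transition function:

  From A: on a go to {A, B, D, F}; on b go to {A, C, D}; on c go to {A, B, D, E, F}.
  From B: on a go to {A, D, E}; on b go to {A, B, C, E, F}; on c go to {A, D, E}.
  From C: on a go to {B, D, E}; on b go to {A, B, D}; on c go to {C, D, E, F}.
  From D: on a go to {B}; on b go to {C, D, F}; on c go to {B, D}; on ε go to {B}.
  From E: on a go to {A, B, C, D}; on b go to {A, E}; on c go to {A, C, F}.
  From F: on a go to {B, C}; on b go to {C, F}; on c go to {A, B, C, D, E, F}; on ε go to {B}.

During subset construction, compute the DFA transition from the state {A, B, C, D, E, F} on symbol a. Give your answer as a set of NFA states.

{A, B, C, D, E, F}

δ(A,a) = {A, B, D, F}; δ(B,a) = {A, D, E}; δ(C,a) = {B, D, E}; δ(D,a) = {B}; δ(E,a) = {A, B, C, D}; δ(F,a) = {B, C}.
Union: {A, B, C, D, E, F}.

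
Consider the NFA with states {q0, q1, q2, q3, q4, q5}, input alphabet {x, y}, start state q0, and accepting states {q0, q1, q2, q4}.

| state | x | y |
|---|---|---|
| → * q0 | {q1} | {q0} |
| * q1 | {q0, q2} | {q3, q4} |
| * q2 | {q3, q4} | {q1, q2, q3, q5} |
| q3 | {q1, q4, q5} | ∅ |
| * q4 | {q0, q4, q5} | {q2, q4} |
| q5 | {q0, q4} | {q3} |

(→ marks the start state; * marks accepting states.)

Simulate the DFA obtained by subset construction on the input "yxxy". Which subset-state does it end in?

{q0, q1, q2, q3, q5}

Start: {q0}.
δ(q0,y) = {q0}.
Union: {q0}.
After y: {q0}.
δ(q0,x) = {q1}.
Union: {q1}.
After x: {q1}.
δ(q1,x) = {q0, q2}.
Union: {q0, q2}.
After x: {q0, q2}.
δ(q0,y) = {q0}; δ(q2,y) = {q1, q2, q3, q5}.
Union: {q0, q1, q2, q3, q5}.
After y: {q0, q1, q2, q3, q5}.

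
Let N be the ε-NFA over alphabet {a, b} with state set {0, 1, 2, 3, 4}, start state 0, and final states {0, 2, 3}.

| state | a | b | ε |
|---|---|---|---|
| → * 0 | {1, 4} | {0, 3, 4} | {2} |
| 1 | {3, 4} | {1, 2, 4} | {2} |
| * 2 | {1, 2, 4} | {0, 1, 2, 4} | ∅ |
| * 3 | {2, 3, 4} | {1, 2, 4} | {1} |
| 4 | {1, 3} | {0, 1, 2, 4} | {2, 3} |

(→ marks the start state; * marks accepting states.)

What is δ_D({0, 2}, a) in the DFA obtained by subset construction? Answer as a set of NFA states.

δ(0,a) = {1, 4}; δ(2,a) = {1, 2, 4}.
Union: {1, 2, 4}.
ε-closure gives {1, 2, 3, 4}.

{1, 2, 3, 4}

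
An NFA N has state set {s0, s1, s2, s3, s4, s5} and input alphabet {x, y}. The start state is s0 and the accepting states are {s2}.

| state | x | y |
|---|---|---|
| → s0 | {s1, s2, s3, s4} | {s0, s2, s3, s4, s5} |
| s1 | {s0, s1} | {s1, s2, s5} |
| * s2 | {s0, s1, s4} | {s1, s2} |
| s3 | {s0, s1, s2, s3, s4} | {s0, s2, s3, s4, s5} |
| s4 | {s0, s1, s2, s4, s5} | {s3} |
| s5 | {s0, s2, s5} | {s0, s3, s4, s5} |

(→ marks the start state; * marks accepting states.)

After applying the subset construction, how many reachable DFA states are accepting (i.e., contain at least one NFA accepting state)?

3

Start state of the DFA: {s0}.
{s0} --x--> {s1, s2, s3, s4}  [new]
{s0} --y--> {s0, s2, s3, s4, s5}  [new]
{s1, s2, s3, s4} --x--> {s0, s1, s2, s3, s4, s5}  [new]
{s1, s2, s3, s4} --y--> {s0, s1, s2, s3, s4, s5}  [seen]
{s0, s2, s3, s4, s5} --x--> {s0, s1, s2, s3, s4, s5}  [seen]
{s0, s2, s3, s4, s5} --y--> {s0, s1, s2, s3, s4, s5}  [seen]
{s0, s1, s2, s3, s4, s5} --x--> {s0, s1, s2, s3, s4, s5}  [seen]
{s0, s1, s2, s3, s4, s5} --y--> {s0, s1, s2, s3, s4, s5}  [seen]
Reachable DFA states: {s0}, {s1, s2, s3, s4}, {s0, s2, s3, s4, s5}, {s0, s1, s2, s3, s4, s5}.
Accepting DFA states (contain an NFA accepting state): {s1, s2, s3, s4}, {s0, s2, s3, s4, s5}, {s0, s1, s2, s3, s4, s5}.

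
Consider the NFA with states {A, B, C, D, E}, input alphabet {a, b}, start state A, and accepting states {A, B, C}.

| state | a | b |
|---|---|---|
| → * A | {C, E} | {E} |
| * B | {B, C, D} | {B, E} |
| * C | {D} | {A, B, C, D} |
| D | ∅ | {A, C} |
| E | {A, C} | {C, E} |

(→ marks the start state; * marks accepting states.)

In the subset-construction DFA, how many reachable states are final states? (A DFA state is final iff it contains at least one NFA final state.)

6

Start state of the DFA: {A}.
{A} --a--> {C, E}  [new]
{A} --b--> {E}  [new]
{C, E} --a--> {A, C, D}  [new]
{C, E} --b--> {A, B, C, D, E}  [new]
{E} --a--> {A, C}  [new]
{E} --b--> {C, E}  [seen]
{A, C, D} --a--> {C, D, E}  [new]
{A, C, D} --b--> {A, B, C, D, E}  [seen]
{A, B, C, D, E} --a--> {A, B, C, D, E}  [seen]
{A, B, C, D, E} --b--> {A, B, C, D, E}  [seen]
{A, C} --a--> {C, D, E}  [seen]
{A, C} --b--> {A, B, C, D, E}  [seen]
{C, D, E} --a--> {A, C, D}  [seen]
{C, D, E} --b--> {A, B, C, D, E}  [seen]
Reachable DFA states: {A}, {C, E}, {E}, {A, C, D}, {A, B, C, D, E}, {A, C}, {C, D, E}.
Accepting DFA states (contain an NFA accepting state): {A}, {C, E}, {A, C, D}, {A, B, C, D, E}, {A, C}, {C, D, E}.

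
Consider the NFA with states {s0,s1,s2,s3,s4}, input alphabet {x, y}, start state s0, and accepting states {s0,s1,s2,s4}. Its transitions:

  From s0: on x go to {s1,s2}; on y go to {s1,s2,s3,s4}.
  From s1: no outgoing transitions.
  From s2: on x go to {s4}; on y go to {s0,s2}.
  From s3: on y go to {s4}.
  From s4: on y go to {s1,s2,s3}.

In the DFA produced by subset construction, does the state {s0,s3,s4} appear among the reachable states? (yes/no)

no

Start state of the DFA: {s0}.
{s0} --x--> {s1,s2}  [new]
{s0} --y--> {s1,s2,s3,s4}  [new]
{s1,s2} --x--> {s4}  [new]
{s1,s2} --y--> {s0,s2}  [new]
{s1,s2,s3,s4} --x--> {s4}  [seen]
{s1,s2,s3,s4} --y--> {s0,s1,s2,s3,s4}  [new]
{s4} --x--> ∅  [new]
{s4} --y--> {s1,s2,s3}  [new]
{s0,s2} --x--> {s1,s2,s4}  [new]
{s0,s2} --y--> {s0,s1,s2,s3,s4}  [seen]
{s0,s1,s2,s3,s4} --x--> {s1,s2,s4}  [seen]
{s0,s1,s2,s3,s4} --y--> {s0,s1,s2,s3,s4}  [seen]
∅ --x--> ∅  [seen]
∅ --y--> ∅  [seen]
{s1,s2,s3} --x--> {s4}  [seen]
{s1,s2,s3} --y--> {s0,s2,s4}  [new]
{s1,s2,s4} --x--> {s4}  [seen]
{s1,s2,s4} --y--> {s0,s1,s2,s3}  [new]
{s0,s2,s4} --x--> {s1,s2,s4}  [seen]
{s0,s2,s4} --y--> {s0,s1,s2,s3,s4}  [seen]
{s0,s1,s2,s3} --x--> {s1,s2,s4}  [seen]
{s0,s1,s2,s3} --y--> {s0,s1,s2,s3,s4}  [seen]
Reachable DFA states: {s0}, {s1,s2}, {s1,s2,s3,s4}, {s4}, {s0,s2}, {s0,s1,s2,s3,s4}, ∅, {s1,s2,s3}, {s1,s2,s4}, {s0,s2,s4}, {s0,s1,s2,s3}.
{s0,s3,s4} is not among them.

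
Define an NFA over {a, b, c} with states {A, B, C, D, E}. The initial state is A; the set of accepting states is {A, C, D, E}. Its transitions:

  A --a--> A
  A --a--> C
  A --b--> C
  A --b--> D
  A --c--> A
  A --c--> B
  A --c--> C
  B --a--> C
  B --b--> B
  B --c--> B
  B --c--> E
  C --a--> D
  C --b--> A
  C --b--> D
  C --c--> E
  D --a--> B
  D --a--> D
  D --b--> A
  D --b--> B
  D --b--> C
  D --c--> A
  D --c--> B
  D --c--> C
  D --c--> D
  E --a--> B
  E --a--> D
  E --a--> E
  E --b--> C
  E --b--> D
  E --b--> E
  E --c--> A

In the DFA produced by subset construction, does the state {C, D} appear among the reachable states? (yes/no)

yes

Start state of the DFA: {A}.
{A} --a--> {A, C}  [new]
{A} --b--> {C, D}  [new]
{A} --c--> {A, B, C}  [new]
{A, C} --a--> {A, C, D}  [new]
{A, C} --b--> {A, C, D}  [seen]
{A, C} --c--> {A, B, C, E}  [new]
{C, D} --a--> {B, D}  [new]
{C, D} --b--> {A, B, C, D}  [new]
{C, D} --c--> {A, B, C, D, E}  [new]
{A, B, C} --a--> {A, C, D}  [seen]
{A, B, C} --b--> {A, B, C, D}  [seen]
{A, B, C} --c--> {A, B, C, E}  [seen]
{A, C, D} --a--> {A, B, C, D}  [seen]
{A, C, D} --b--> {A, B, C, D}  [seen]
{A, C, D} --c--> {A, B, C, D, E}  [seen]
{A, B, C, E} --a--> {A, B, C, D, E}  [seen]
{A, B, C, E} --b--> {A, B, C, D, E}  [seen]
{A, B, C, E} --c--> {A, B, C, E}  [seen]
{B, D} --a--> {B, C, D}  [new]
{B, D} --b--> {A, B, C}  [seen]
{B, D} --c--> {A, B, C, D, E}  [seen]
{A, B, C, D} --a--> {A, B, C, D}  [seen]
{A, B, C, D} --b--> {A, B, C, D}  [seen]
{A, B, C, D} --c--> {A, B, C, D, E}  [seen]
{A, B, C, D, E} --a--> {A, B, C, D, E}  [seen]
{A, B, C, D, E} --b--> {A, B, C, D, E}  [seen]
{A, B, C, D, E} --c--> {A, B, C, D, E}  [seen]
{B, C, D} --a--> {B, C, D}  [seen]
{B, C, D} --b--> {A, B, C, D}  [seen]
{B, C, D} --c--> {A, B, C, D, E}  [seen]
Reachable DFA states: {A}, {A, C}, {C, D}, {A, B, C}, {A, C, D}, {A, B, C, E}, {B, D}, {A, B, C, D}, {A, B, C, D, E}, {B, C, D}.
{C, D} is among them.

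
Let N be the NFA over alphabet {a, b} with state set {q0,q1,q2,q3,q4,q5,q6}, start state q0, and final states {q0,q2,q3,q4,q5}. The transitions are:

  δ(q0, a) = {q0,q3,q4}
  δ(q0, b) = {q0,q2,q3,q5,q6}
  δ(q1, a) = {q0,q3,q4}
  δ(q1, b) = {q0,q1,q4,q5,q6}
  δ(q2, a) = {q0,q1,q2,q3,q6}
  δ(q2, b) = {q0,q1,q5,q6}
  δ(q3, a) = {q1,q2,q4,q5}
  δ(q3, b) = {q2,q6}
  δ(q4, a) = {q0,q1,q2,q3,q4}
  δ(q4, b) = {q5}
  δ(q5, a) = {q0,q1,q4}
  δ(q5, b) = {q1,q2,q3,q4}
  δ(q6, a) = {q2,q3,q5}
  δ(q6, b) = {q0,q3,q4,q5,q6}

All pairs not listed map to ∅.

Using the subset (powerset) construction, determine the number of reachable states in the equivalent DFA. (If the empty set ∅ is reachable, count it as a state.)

5

Start state of the DFA: {q0}.
{q0} --a--> {q0,q3,q4}  [new]
{q0} --b--> {q0,q2,q3,q5,q6}  [new]
{q0,q3,q4} --a--> {q0,q1,q2,q3,q4,q5}  [new]
{q0,q3,q4} --b--> {q0,q2,q3,q5,q6}  [seen]
{q0,q2,q3,q5,q6} --a--> {q0,q1,q2,q3,q4,q5,q6}  [new]
{q0,q2,q3,q5,q6} --b--> {q0,q1,q2,q3,q4,q5,q6}  [seen]
{q0,q1,q2,q3,q4,q5} --a--> {q0,q1,q2,q3,q4,q5,q6}  [seen]
{q0,q1,q2,q3,q4,q5} --b--> {q0,q1,q2,q3,q4,q5,q6}  [seen]
{q0,q1,q2,q3,q4,q5,q6} --a--> {q0,q1,q2,q3,q4,q5,q6}  [seen]
{q0,q1,q2,q3,q4,q5,q6} --b--> {q0,q1,q2,q3,q4,q5,q6}  [seen]
Reachable DFA states: {q0}, {q0,q3,q4}, {q0,q2,q3,q5,q6}, {q0,q1,q2,q3,q4,q5}, {q0,q1,q2,q3,q4,q5,q6}.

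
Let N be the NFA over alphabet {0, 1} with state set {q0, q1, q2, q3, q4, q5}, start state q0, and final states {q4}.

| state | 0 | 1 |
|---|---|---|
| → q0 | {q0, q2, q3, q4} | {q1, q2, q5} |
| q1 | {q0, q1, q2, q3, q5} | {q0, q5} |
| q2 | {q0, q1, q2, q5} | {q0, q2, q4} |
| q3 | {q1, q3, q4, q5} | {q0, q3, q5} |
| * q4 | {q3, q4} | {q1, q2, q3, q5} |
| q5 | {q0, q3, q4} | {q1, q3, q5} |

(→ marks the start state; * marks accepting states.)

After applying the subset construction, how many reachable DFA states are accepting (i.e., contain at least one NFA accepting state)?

2

Start state of the DFA: {q0}.
{q0} --0--> {q0, q2, q3, q4}  [new]
{q0} --1--> {q1, q2, q5}  [new]
{q0, q2, q3, q4} --0--> {q0, q1, q2, q3, q4, q5}  [new]
{q0, q2, q3, q4} --1--> {q0, q1, q2, q3, q4, q5}  [seen]
{q1, q2, q5} --0--> {q0, q1, q2, q3, q4, q5}  [seen]
{q1, q2, q5} --1--> {q0, q1, q2, q3, q4, q5}  [seen]
{q0, q1, q2, q3, q4, q5} --0--> {q0, q1, q2, q3, q4, q5}  [seen]
{q0, q1, q2, q3, q4, q5} --1--> {q0, q1, q2, q3, q4, q5}  [seen]
Reachable DFA states: {q0}, {q0, q2, q3, q4}, {q1, q2, q5}, {q0, q1, q2, q3, q4, q5}.
Accepting DFA states (contain an NFA accepting state): {q0, q2, q3, q4}, {q0, q1, q2, q3, q4, q5}.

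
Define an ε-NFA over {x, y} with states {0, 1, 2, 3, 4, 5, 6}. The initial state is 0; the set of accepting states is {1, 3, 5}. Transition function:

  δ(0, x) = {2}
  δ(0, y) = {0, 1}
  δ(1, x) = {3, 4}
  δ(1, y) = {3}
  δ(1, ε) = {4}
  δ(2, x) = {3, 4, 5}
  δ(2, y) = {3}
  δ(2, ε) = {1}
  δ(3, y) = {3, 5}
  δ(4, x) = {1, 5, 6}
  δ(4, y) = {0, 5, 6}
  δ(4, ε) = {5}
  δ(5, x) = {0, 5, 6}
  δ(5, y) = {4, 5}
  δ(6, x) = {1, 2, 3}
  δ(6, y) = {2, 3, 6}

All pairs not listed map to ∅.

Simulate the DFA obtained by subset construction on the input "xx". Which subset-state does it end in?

Start: {0}.
δ(0,x) = {2}.
Union: {2}.
ε-closure gives {1, 2, 4, 5}.
After x: {1, 2, 4, 5}.
δ(1,x) = {3, 4}; δ(2,x) = {3, 4, 5}; δ(4,x) = {1, 5, 6}; δ(5,x) = {0, 5, 6}.
Union: {0, 1, 3, 4, 5, 6}.
After x: {0, 1, 3, 4, 5, 6}.

{0, 1, 3, 4, 5, 6}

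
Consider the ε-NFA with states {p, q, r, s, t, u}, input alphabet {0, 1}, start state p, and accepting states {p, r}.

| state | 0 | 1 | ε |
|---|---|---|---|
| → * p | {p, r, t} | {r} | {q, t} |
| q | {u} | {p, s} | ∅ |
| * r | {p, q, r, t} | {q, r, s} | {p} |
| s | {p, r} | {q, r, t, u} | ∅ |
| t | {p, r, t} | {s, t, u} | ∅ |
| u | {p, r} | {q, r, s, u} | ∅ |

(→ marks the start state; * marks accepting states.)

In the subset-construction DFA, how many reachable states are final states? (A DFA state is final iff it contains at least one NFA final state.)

3

Start state of the DFA: {p, q, t} (ε-closure of the NFA start).
{p, q, t} --0--> {p, q, r, t, u}  [new]
{p, q, t} --1--> {p, q, r, s, t, u}  [new]
{p, q, r, t, u} --0--> {p, q, r, t, u}  [seen]
{p, q, r, t, u} --1--> {p, q, r, s, t, u}  [seen]
{p, q, r, s, t, u} --0--> {p, q, r, t, u}  [seen]
{p, q, r, s, t, u} --1--> {p, q, r, s, t, u}  [seen]
Reachable DFA states: {p, q, t}, {p, q, r, t, u}, {p, q, r, s, t, u}.
Accepting DFA states (contain an NFA accepting state): {p, q, t}, {p, q, r, t, u}, {p, q, r, s, t, u}.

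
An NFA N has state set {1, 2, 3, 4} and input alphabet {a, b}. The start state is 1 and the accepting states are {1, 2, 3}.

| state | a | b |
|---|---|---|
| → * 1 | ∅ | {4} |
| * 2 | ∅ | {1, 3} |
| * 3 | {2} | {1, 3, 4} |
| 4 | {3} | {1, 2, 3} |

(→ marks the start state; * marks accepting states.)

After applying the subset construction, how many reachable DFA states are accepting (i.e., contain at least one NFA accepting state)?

8

Start state of the DFA: {1}.
{1} --a--> ∅  [new]
{1} --b--> {4}  [new]
∅ --a--> ∅  [seen]
∅ --b--> ∅  [seen]
{4} --a--> {3}  [new]
{4} --b--> {1, 2, 3}  [new]
{3} --a--> {2}  [new]
{3} --b--> {1, 3, 4}  [new]
{1, 2, 3} --a--> {2}  [seen]
{1, 2, 3} --b--> {1, 3, 4}  [seen]
{2} --a--> ∅  [seen]
{2} --b--> {1, 3}  [new]
{1, 3, 4} --a--> {2, 3}  [new]
{1, 3, 4} --b--> {1, 2, 3, 4}  [new]
{1, 3} --a--> {2}  [seen]
{1, 3} --b--> {1, 3, 4}  [seen]
{2, 3} --a--> {2}  [seen]
{2, 3} --b--> {1, 3, 4}  [seen]
{1, 2, 3, 4} --a--> {2, 3}  [seen]
{1, 2, 3, 4} --b--> {1, 2, 3, 4}  [seen]
Reachable DFA states: {1}, ∅, {4}, {3}, {1, 2, 3}, {2}, {1, 3, 4}, {1, 3}, {2, 3}, {1, 2, 3, 4}.
Accepting DFA states (contain an NFA accepting state): {1}, {3}, {1, 2, 3}, {2}, {1, 3, 4}, {1, 3}, {2, 3}, {1, 2, 3, 4}.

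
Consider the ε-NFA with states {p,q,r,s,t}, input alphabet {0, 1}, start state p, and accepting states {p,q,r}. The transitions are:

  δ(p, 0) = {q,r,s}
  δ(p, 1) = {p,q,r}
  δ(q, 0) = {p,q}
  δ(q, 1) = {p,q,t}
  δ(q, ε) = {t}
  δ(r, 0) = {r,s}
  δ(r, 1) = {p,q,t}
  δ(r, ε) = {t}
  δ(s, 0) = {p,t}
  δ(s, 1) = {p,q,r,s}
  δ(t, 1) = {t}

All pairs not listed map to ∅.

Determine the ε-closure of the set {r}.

{r,t}

Begin with {r}.
r →ε {t}; add t.
ε-closure = {r,t}.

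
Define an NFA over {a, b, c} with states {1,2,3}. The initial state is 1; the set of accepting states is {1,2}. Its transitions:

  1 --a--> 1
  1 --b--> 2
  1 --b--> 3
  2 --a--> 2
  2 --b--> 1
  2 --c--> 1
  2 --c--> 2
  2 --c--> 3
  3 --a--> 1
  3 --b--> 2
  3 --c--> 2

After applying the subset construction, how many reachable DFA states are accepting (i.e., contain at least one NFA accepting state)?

Start state of the DFA: {1}.
{1} --a--> {1}  [seen]
{1} --b--> {2,3}  [new]
{1} --c--> ∅  [new]
{2,3} --a--> {1,2}  [new]
{2,3} --b--> {1,2}  [seen]
{2,3} --c--> {1,2,3}  [new]
∅ --a--> ∅  [seen]
∅ --b--> ∅  [seen]
∅ --c--> ∅  [seen]
{1,2} --a--> {1,2}  [seen]
{1,2} --b--> {1,2,3}  [seen]
{1,2} --c--> {1,2,3}  [seen]
{1,2,3} --a--> {1,2}  [seen]
{1,2,3} --b--> {1,2,3}  [seen]
{1,2,3} --c--> {1,2,3}  [seen]
Reachable DFA states: {1}, {2,3}, ∅, {1,2}, {1,2,3}.
Accepting DFA states (contain an NFA accepting state): {1}, {2,3}, {1,2}, {1,2,3}.

4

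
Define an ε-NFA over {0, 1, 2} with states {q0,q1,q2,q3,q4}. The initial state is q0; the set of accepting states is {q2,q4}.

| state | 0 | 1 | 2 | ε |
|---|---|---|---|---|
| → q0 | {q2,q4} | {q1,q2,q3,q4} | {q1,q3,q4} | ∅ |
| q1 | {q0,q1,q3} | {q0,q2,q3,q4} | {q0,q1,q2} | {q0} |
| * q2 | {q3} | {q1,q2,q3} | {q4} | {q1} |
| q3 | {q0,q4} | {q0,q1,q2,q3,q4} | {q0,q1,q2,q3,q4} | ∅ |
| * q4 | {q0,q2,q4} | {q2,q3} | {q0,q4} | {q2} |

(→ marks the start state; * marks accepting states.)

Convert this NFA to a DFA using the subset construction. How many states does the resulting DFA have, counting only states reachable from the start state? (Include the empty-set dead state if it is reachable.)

3

Start state of the DFA: {q0} (ε-closure of the NFA start).
{q0} --0--> {q0,q1,q2,q4}  [new]
{q0} --1--> {q0,q1,q2,q3,q4}  [new]
{q0} --2--> {q0,q1,q2,q3,q4}  [seen]
{q0,q1,q2,q4} --0--> {q0,q1,q2,q3,q4}  [seen]
{q0,q1,q2,q4} --1--> {q0,q1,q2,q3,q4}  [seen]
{q0,q1,q2,q4} --2--> {q0,q1,q2,q3,q4}  [seen]
{q0,q1,q2,q3,q4} --0--> {q0,q1,q2,q3,q4}  [seen]
{q0,q1,q2,q3,q4} --1--> {q0,q1,q2,q3,q4}  [seen]
{q0,q1,q2,q3,q4} --2--> {q0,q1,q2,q3,q4}  [seen]
Reachable DFA states: {q0}, {q0,q1,q2,q4}, {q0,q1,q2,q3,q4}.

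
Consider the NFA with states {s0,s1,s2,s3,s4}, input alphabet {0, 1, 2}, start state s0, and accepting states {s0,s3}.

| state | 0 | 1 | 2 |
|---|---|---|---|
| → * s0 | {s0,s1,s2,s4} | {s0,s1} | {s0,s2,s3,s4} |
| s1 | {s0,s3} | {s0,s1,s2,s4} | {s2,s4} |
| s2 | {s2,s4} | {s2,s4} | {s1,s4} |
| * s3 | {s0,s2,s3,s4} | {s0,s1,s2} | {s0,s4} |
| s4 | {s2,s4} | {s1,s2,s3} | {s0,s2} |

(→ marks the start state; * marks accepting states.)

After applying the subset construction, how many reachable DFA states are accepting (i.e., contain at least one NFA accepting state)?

5

Start state of the DFA: {s0}.
{s0} --0--> {s0,s1,s2,s4}  [new]
{s0} --1--> {s0,s1}  [new]
{s0} --2--> {s0,s2,s3,s4}  [new]
{s0,s1,s2,s4} --0--> {s0,s1,s2,s3,s4}  [new]
{s0,s1,s2,s4} --1--> {s0,s1,s2,s3,s4}  [seen]
{s0,s1,s2,s4} --2--> {s0,s1,s2,s3,s4}  [seen]
{s0,s1} --0--> {s0,s1,s2,s3,s4}  [seen]
{s0,s1} --1--> {s0,s1,s2,s4}  [seen]
{s0,s1} --2--> {s0,s2,s3,s4}  [seen]
{s0,s2,s3,s4} --0--> {s0,s1,s2,s3,s4}  [seen]
{s0,s2,s3,s4} --1--> {s0,s1,s2,s3,s4}  [seen]
{s0,s2,s3,s4} --2--> {s0,s1,s2,s3,s4}  [seen]
{s0,s1,s2,s3,s4} --0--> {s0,s1,s2,s3,s4}  [seen]
{s0,s1,s2,s3,s4} --1--> {s0,s1,s2,s3,s4}  [seen]
{s0,s1,s2,s3,s4} --2--> {s0,s1,s2,s3,s4}  [seen]
Reachable DFA states: {s0}, {s0,s1,s2,s4}, {s0,s1}, {s0,s2,s3,s4}, {s0,s1,s2,s3,s4}.
Accepting DFA states (contain an NFA accepting state): {s0}, {s0,s1,s2,s4}, {s0,s1}, {s0,s2,s3,s4}, {s0,s1,s2,s3,s4}.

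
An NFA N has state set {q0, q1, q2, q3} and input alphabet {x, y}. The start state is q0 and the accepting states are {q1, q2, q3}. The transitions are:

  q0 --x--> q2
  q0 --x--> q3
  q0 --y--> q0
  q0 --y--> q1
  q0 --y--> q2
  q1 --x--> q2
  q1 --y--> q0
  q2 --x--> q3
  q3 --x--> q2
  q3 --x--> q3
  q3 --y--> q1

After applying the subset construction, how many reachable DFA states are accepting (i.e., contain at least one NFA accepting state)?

5

Start state of the DFA: {q0}.
{q0} --x--> {q2, q3}  [new]
{q0} --y--> {q0, q1, q2}  [new]
{q2, q3} --x--> {q2, q3}  [seen]
{q2, q3} --y--> {q1}  [new]
{q0, q1, q2} --x--> {q2, q3}  [seen]
{q0, q1, q2} --y--> {q0, q1, q2}  [seen]
{q1} --x--> {q2}  [new]
{q1} --y--> {q0}  [seen]
{q2} --x--> {q3}  [new]
{q2} --y--> ∅  [new]
{q3} --x--> {q2, q3}  [seen]
{q3} --y--> {q1}  [seen]
∅ --x--> ∅  [seen]
∅ --y--> ∅  [seen]
Reachable DFA states: {q0}, {q2, q3}, {q0, q1, q2}, {q1}, {q2}, {q3}, ∅.
Accepting DFA states (contain an NFA accepting state): {q2, q3}, {q0, q1, q2}, {q1}, {q2}, {q3}.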